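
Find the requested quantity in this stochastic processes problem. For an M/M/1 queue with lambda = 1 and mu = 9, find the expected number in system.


rho = 1/9 = 0.1111
L = rho/(1-rho)
= 0.1111/0.8889
= 0.1250

0.1250


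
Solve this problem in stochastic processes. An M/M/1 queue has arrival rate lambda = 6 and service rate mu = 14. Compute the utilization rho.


rho = lambda/mu
= 6/14
= 0.4286

0.4286


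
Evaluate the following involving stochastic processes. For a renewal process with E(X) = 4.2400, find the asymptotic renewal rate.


Long-run renewal rate = 1/E(X)
= 1/4.2400
= 0.2358

0.2358


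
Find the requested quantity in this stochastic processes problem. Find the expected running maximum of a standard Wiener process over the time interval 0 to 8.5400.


E(max B(s)) = sqrt(2t/pi)
= sqrt(2*8.5400/pi)
= sqrt(5.4367)
= 2.3317

2.3317


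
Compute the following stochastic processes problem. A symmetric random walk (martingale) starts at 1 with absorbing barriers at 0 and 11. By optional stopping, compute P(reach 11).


By optional stopping theorem: E(M at tau) = M(0) = 1
P(hit 11)*11 + P(hit 0)*0 = 1
P(hit 11) = (1 - 0)/(11 - 0) = 1/11 = 0.0909

0.0909


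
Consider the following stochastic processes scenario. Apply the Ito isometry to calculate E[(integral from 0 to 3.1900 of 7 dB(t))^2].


By Ito isometry: E[(int f dB)^2] = int f^2 dt
= 7^2 * 3.1900
= 49 * 3.1900 = 156.3100

156.3100


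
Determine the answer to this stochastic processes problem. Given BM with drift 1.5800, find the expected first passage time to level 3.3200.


Expected first passage time = a/mu
= 3.3200/1.5800
= 2.1013

2.1013


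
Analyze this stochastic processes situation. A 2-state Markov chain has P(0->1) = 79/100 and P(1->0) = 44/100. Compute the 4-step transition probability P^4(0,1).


Computing P^4 by matrix multiplication.
P = [[0.2100, 0.7900], [0.4400, 0.5600]]
After raising P to the power 4:
P^4(0,1) = 0.6405

0.6405


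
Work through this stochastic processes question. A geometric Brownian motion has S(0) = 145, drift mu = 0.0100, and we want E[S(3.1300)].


E[S(t)] = S(0) * exp(mu * t)
= 145 * exp(0.0100 * 3.1300)
= 145 * 1.0318
= 149.6103

149.6103


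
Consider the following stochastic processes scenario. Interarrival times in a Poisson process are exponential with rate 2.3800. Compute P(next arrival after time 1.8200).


P(X > t) = exp(-lambda * t)
= exp(-2.3800 * 1.8200)
= exp(-4.3316) = 0.0131

0.0131


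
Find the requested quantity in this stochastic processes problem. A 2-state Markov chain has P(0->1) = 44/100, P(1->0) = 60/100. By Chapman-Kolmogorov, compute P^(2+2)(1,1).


P^4 = P^2 * P^2
Computing via matrix multiplication of the transition matrix.
Entry (1,1) of P^4 = 0.4231

0.4231


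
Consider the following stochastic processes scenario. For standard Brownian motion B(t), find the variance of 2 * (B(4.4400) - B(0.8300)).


Var(alpha*(B(t)-B(s))) = alpha^2 * (t-s)
= 2^2 * (4.4400 - 0.8300)
= 4 * 3.6100
= 14.4400

14.4400


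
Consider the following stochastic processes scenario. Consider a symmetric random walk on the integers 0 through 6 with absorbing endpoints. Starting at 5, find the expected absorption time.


For symmetric RW on 0,...,N with absorbing barriers, E(i) = i*(N-i)
E(5) = 5 * 1 = 5

5


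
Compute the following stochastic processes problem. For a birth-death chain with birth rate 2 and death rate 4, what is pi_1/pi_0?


For birth-death process, pi_n/pi_0 = (lambda/mu)^n
= (2/4)^1
= 0.5000

0.5000


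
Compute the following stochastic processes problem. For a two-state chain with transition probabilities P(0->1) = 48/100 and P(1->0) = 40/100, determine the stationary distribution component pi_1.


Stationary distribution: pi_0 = p10/(p01+p10), pi_1 = p01/(p01+p10)
p01 = 0.4800, p10 = 0.4000
pi_1 = 0.5455

0.5455


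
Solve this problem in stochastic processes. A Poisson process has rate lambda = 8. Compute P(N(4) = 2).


P(N(t)=k) = (lambda*t)^k * exp(-lambda*t) / k!
lambda*t = 32
= 32^2 * exp(-32) / 2!
= 1024 * 1.2664e-14 / 2
= 6.4841e-12

6.4841e-12


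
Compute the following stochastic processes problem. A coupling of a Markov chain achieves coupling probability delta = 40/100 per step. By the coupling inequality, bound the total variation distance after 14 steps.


TV distance bound <= (1-delta)^n
= (1 - 0.4000)^14
= 0.6000^14
= 7.8364e-04

7.8364e-04


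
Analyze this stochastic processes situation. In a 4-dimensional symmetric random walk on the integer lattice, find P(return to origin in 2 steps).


P(return in 2 steps) = P(reverse first step) = 1/(2d)
= 1/8
= 0.1250

0.1250


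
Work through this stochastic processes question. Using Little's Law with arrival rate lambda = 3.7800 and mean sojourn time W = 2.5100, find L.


Little's Law: L = lambda * W
= 3.7800 * 2.5100
= 9.4878

9.4878


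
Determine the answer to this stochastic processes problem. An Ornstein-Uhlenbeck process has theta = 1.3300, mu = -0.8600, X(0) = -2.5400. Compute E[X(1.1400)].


E[X(t)] = mu + (X(0) - mu)*exp(-theta*t)
= -0.8600 + (-2.5400 - -0.8600)*exp(-1.3300*1.1400)
= -0.8600 + -1.6800 * 0.2195
= -1.2288

-1.2288


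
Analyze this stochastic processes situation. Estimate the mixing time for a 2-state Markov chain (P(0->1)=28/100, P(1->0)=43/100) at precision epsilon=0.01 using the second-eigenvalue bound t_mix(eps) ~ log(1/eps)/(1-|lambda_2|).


lambda_2 = |1 - p01 - p10| = |1 - 0.2800 - 0.4300| = 0.2900
t_mix ~ log(1/eps)/(1 - |lambda_2|)
= log(100)/(1 - 0.2900) = 4.6052/0.7100
= 6.4862

6.4862


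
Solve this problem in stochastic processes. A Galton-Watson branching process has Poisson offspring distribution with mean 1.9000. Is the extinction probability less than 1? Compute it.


Since mu = 1.9000 > 1, extinction prob q < 1.
Solve s = exp(mu*(s-1)) iteratively.
q = 0.2328

0.2328


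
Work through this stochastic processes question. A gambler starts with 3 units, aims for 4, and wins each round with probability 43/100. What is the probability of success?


Gambler's ruin formula:
r = q/p = 0.5700/0.4300 = 1.3256
P(win) = (1 - r^i)/(1 - r^N)
= (1 - 1.3256^3)/(1 - 1.3256^4)
= 0.6367

0.6367


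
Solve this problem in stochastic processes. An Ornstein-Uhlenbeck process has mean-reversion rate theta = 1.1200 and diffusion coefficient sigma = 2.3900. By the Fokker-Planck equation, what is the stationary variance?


Stationary variance = sigma^2 / (2*theta)
= 2.3900^2 / (2*1.1200)
= 5.7121 / 2.2400
= 2.5500

2.5500


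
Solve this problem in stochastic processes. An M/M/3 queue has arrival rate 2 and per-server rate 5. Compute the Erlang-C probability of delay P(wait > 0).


a = lambda/mu = 0.4000
rho = a/c = 0.1333
Erlang-C formula applied:
C(c,a) = 0.0082

0.0082


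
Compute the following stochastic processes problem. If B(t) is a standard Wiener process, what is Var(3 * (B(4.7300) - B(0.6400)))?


Var(alpha*(B(t)-B(s))) = alpha^2 * (t-s)
= 3^2 * (4.7300 - 0.6400)
= 9 * 4.0900
= 36.8100

36.8100


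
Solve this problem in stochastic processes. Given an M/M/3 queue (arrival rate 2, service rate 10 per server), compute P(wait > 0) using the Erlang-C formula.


a = lambda/mu = 0.2000
rho = a/c = 0.0667
Erlang-C formula applied:
C(c,a) = 0.0012

0.0012


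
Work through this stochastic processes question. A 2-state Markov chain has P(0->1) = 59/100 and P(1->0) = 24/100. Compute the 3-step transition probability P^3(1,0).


Computing P^3 by matrix multiplication.
P = [[0.4100, 0.5900], [0.2400, 0.7600]]
After raising P to the power 3:
P^3(1,0) = 0.2877

0.2877


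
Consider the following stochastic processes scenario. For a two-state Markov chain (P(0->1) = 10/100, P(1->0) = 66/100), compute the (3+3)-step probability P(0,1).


P^6 = P^3 * P^3
Computing via matrix multiplication of the transition matrix.
Entry (0,1) of P^6 = 0.1316

0.1316


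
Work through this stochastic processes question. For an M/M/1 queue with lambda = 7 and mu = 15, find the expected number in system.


rho = 7/15 = 0.4667
L = rho/(1-rho)
= 0.4667/0.5333
= 0.8750

0.8750


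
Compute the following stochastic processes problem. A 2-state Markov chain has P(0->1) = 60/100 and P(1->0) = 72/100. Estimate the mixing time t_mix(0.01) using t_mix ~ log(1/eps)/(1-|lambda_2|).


lambda_2 = |1 - p01 - p10| = |1 - 0.6000 - 0.7200| = 0.3200
t_mix ~ log(1/eps)/(1 - |lambda_2|)
= log(100)/(1 - 0.3200) = 4.6052/0.6800
= 6.7723

6.7723


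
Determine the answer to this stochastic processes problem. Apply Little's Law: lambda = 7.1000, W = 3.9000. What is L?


Little's Law: L = lambda * W
= 7.1000 * 3.9000
= 27.6900

27.6900


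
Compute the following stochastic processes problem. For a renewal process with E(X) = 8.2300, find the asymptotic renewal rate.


Long-run renewal rate = 1/E(X)
= 1/8.2300
= 0.1215

0.1215


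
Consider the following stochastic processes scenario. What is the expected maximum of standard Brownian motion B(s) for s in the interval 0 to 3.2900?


E(max B(s)) = sqrt(2t/pi)
= sqrt(2*3.2900/pi)
= sqrt(2.0945)
= 1.4472

1.4472


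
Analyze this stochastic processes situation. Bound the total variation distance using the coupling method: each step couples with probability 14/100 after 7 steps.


TV distance bound <= (1-delta)^n
= (1 - 0.1400)^7
= 0.8600^7
= 0.3479

0.3479


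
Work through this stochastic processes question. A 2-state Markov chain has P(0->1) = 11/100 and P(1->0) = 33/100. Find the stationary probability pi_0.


Stationary distribution: pi_0 = p10/(p01+p10), pi_1 = p01/(p01+p10)
p01 = 0.1100, p10 = 0.3300
pi_0 = 0.7500

0.7500


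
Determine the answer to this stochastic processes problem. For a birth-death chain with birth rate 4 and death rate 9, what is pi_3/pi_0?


For birth-death process, pi_n/pi_0 = (lambda/mu)^n
= (4/9)^3
= 0.0878

0.0878


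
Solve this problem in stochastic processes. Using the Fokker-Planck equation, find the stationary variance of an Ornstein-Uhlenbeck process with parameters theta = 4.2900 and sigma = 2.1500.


Stationary variance = sigma^2 / (2*theta)
= 2.1500^2 / (2*4.2900)
= 4.6225 / 8.5800
= 0.5388

0.5388


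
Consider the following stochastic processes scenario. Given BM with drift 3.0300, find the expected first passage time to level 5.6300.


Expected first passage time = a/mu
= 5.6300/3.0300
= 1.8581

1.8581


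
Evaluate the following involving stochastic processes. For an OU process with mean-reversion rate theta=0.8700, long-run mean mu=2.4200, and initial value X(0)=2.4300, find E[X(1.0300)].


E[X(t)] = mu + (X(0) - mu)*exp(-theta*t)
= 2.4200 + (2.4300 - 2.4200)*exp(-0.8700*1.0300)
= 2.4200 + 0.0100 * 0.4082
= 2.4241

2.4241


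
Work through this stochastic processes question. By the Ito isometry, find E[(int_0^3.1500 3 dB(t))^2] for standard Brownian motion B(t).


By Ito isometry: E[(int f dB)^2] = int f^2 dt
= 3^2 * 3.1500
= 9 * 3.1500 = 28.3500

28.3500


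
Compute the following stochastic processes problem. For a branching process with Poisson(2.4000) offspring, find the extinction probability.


Since mu = 2.4000 > 1, extinction prob q < 1.
Solve s = exp(mu*(s-1)) iteratively.
q = 0.1214

0.1214


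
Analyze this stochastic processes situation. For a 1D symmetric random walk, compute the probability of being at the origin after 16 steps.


P(S(16) = 0) = C(16,8) / 4^8
= 12870 / 65536
= 0.1964

0.1964


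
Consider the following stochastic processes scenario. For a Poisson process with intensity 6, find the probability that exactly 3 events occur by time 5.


P(N(t)=k) = (lambda*t)^k * exp(-lambda*t) / k!
lambda*t = 30
= 30^3 * exp(-30) / 3!
= 27000 * 9.3576e-14 / 6
= 4.2109e-10

4.2109e-10


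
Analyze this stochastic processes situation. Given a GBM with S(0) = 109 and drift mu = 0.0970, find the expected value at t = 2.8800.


E[S(t)] = S(0) * exp(mu * t)
= 109 * exp(0.0970 * 2.8800)
= 109 * 1.3223
= 144.1289

144.1289


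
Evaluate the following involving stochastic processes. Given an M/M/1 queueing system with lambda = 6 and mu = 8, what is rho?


rho = lambda/mu
= 6/8
= 0.7500

0.7500


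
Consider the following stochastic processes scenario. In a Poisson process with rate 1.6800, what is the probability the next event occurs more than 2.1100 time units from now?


P(X > t) = exp(-lambda * t)
= exp(-1.6800 * 2.1100)
= exp(-3.5448) = 0.0289

0.0289


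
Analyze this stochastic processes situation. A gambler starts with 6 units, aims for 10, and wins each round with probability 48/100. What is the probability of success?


Gambler's ruin formula:
r = q/p = 0.5200/0.4800 = 1.0833
P(win) = (1 - r^i)/(1 - r^N)
= (1 - 1.0833^6)/(1 - 1.0833^10)
= 0.5026

0.5026


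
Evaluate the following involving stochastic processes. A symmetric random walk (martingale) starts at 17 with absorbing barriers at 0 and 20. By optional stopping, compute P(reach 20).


By optional stopping theorem: E(M at tau) = M(0) = 17
P(hit 20)*20 + P(hit 0)*0 = 17
P(hit 20) = (17 - 0)/(20 - 0) = 17/20 = 0.8500

0.8500


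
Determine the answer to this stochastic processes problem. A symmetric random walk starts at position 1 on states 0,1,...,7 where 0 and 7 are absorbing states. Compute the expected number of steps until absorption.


For symmetric RW on 0,...,N with absorbing barriers, E(i) = i*(N-i)
E(1) = 1 * 6 = 6

6


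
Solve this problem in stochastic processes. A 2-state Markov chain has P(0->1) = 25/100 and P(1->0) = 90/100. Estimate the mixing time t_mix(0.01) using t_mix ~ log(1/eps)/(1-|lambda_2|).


lambda_2 = |1 - p01 - p10| = |1 - 0.2500 - 0.9000| = 0.1500
t_mix ~ log(1/eps)/(1 - |lambda_2|)
= log(100)/(1 - 0.1500) = 4.6052/0.8500
= 5.4178

5.4178


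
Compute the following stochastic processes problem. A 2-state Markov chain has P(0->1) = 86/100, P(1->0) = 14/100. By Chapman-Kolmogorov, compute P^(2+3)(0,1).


P^5 = P^2 * P^3
Computing via matrix multiplication of the transition matrix.
Entry (0,1) of P^5 = 0.8600

0.8600


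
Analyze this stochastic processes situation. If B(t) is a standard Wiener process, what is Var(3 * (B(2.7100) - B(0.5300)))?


Var(alpha*(B(t)-B(s))) = alpha^2 * (t-s)
= 3^2 * (2.7100 - 0.5300)
= 9 * 2.1800
= 19.6200

19.6200


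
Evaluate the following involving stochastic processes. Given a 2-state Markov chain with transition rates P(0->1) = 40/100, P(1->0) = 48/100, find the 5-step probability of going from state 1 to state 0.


Computing P^5 by matrix multiplication.
P = [[0.6000, 0.4000], [0.4800, 0.5200]]
After raising P to the power 5:
P^5(1,0) = 0.5454

0.5454


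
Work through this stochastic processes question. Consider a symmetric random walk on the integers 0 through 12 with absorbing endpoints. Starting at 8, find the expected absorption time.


For symmetric RW on 0,...,N with absorbing barriers, E(i) = i*(N-i)
E(8) = 8 * 4 = 32

32


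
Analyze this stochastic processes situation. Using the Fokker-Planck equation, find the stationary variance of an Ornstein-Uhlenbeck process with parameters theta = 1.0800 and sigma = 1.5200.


Stationary variance = sigma^2 / (2*theta)
= 1.5200^2 / (2*1.0800)
= 2.3104 / 2.1600
= 1.0696

1.0696


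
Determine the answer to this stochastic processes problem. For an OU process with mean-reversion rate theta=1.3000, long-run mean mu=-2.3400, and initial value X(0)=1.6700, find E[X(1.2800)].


E[X(t)] = mu + (X(0) - mu)*exp(-theta*t)
= -2.3400 + (1.6700 - -2.3400)*exp(-1.3000*1.2800)
= -2.3400 + 4.0100 * 0.1894
= -1.5806

-1.5806


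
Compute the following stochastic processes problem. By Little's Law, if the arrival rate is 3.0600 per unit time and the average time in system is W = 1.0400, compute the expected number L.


Little's Law: L = lambda * W
= 3.0600 * 1.0400
= 3.1824

3.1824


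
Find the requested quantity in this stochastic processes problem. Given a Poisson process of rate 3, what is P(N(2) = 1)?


P(N(t)=k) = (lambda*t)^k * exp(-lambda*t) / k!
lambda*t = 6
= 6^1 * exp(-6) / 1!
= 6 * 0.0025 / 1
= 0.0149

0.0149


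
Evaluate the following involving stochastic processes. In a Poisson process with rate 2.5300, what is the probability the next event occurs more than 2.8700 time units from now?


P(X > t) = exp(-lambda * t)
= exp(-2.5300 * 2.8700)
= exp(-7.2611) = 7.0234e-04

7.0234e-04


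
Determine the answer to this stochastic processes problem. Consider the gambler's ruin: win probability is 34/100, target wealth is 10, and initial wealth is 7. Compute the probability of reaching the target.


Gambler's ruin formula:
r = q/p = 0.6600/0.3400 = 1.9412
P(win) = (1 - r^i)/(1 - r^N)
= (1 - 1.9412^7)/(1 - 1.9412^10)
= 0.1356

0.1356


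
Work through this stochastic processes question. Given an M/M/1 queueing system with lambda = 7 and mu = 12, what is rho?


rho = lambda/mu
= 7/12
= 0.5833

0.5833


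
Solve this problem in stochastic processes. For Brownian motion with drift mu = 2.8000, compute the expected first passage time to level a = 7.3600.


Expected first passage time = a/mu
= 7.3600/2.8000
= 2.6286

2.6286


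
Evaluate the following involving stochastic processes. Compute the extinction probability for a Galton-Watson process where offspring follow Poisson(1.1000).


Since mu = 1.1000 > 1, extinction prob q < 1.
Solve s = exp(mu*(s-1)) iteratively.
q = 0.8239

0.8239


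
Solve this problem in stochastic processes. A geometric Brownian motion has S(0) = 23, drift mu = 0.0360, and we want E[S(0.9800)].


E[S(t)] = S(0) * exp(mu * t)
= 23 * exp(0.0360 * 0.9800)
= 23 * 1.0359
= 23.8259

23.8259


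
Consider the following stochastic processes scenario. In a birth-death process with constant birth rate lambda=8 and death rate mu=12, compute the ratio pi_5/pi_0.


For birth-death process, pi_n/pi_0 = (lambda/mu)^n
= (8/12)^5
= 0.1317

0.1317


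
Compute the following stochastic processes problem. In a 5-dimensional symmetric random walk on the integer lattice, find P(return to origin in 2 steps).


P(return in 2 steps) = P(reverse first step) = 1/(2d)
= 1/10
= 0.1000

0.1000


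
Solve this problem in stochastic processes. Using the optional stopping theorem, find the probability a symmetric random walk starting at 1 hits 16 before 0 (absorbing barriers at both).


By optional stopping theorem: E(M at tau) = M(0) = 1
P(hit 16)*16 + P(hit 0)*0 = 1
P(hit 16) = (1 - 0)/(16 - 0) = 1/16 = 0.0625

0.0625


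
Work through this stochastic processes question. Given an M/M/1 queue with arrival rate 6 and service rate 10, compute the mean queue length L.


rho = 6/10 = 0.6000
L = rho/(1-rho)
= 0.6000/0.4000
= 1.5000

1.5000


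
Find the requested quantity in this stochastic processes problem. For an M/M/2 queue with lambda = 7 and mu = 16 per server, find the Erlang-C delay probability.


a = lambda/mu = 0.4375
rho = a/c = 0.2188
Erlang-C formula applied:
C(c,a) = 0.0785

0.0785


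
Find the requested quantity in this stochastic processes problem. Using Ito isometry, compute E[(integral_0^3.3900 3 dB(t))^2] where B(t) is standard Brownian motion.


By Ito isometry: E[(int f dB)^2] = int f^2 dt
= 3^2 * 3.3900
= 9 * 3.3900 = 30.5100

30.5100


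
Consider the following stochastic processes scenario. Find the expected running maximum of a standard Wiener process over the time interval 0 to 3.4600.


E(max B(s)) = sqrt(2t/pi)
= sqrt(2*3.4600/pi)
= sqrt(2.2027)
= 1.4842

1.4842


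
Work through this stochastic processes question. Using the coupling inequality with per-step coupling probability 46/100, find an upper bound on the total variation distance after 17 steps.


TV distance bound <= (1-delta)^n
= (1 - 0.4600)^17
= 0.5400^17
= 2.8229e-05

2.8229e-05


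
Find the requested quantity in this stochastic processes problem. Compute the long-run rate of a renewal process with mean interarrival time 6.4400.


Long-run renewal rate = 1/E(X)
= 1/6.4400
= 0.1553

0.1553


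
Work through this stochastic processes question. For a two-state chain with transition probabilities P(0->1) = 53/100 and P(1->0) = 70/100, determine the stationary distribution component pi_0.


Stationary distribution: pi_0 = p10/(p01+p10), pi_1 = p01/(p01+p10)
p01 = 0.5300, p10 = 0.7000
pi_0 = 0.5691

0.5691


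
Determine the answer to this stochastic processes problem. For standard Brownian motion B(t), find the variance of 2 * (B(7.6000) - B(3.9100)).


Var(alpha*(B(t)-B(s))) = alpha^2 * (t-s)
= 2^2 * (7.6000 - 3.9100)
= 4 * 3.6900
= 14.7600

14.7600


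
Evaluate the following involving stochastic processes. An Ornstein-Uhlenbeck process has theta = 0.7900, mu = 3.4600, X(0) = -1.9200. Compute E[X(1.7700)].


E[X(t)] = mu + (X(0) - mu)*exp(-theta*t)
= 3.4600 + (-1.9200 - 3.4600)*exp(-0.7900*1.7700)
= 3.4600 + -5.3800 * 0.2470
= 2.1311

2.1311


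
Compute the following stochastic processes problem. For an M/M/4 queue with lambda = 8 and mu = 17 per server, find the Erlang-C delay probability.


a = lambda/mu = 0.4706
rho = a/c = 0.1176
Erlang-C formula applied:
C(c,a) = 0.0014

0.0014


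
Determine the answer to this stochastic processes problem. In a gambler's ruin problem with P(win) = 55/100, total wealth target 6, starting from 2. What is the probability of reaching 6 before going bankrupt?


Gambler's ruin formula:
r = q/p = 0.4500/0.5500 = 0.8182
P(win) = (1 - r^i)/(1 - r^N)
= (1 - 0.8182^2)/(1 - 0.8182^6)
= 0.4722

0.4722


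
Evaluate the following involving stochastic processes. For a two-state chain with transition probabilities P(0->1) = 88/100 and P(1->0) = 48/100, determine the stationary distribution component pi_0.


Stationary distribution: pi_0 = p10/(p01+p10), pi_1 = p01/(p01+p10)
p01 = 0.8800, p10 = 0.4800
pi_0 = 0.3529

0.3529


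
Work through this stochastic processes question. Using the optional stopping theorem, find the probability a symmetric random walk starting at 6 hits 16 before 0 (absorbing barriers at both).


By optional stopping theorem: E(M at tau) = M(0) = 6
P(hit 16)*16 + P(hit 0)*0 = 6
P(hit 16) = (6 - 0)/(16 - 0) = 3/8 = 0.3750

0.3750


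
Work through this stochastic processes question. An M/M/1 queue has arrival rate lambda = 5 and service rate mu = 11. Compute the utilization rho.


rho = lambda/mu
= 5/11
= 0.4545

0.4545


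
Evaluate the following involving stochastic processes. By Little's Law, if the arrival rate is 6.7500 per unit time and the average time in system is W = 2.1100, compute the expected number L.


Little's Law: L = lambda * W
= 6.7500 * 2.1100
= 14.2425

14.2425


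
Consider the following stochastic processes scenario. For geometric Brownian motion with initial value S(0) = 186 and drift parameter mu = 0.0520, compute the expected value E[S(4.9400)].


E[S(t)] = S(0) * exp(mu * t)
= 186 * exp(0.0520 * 4.9400)
= 186 * 1.2929
= 240.4775

240.4775


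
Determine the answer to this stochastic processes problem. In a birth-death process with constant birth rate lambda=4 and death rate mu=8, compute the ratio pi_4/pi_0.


For birth-death process, pi_n/pi_0 = (lambda/mu)^n
= (4/8)^4
= 0.0625

0.0625


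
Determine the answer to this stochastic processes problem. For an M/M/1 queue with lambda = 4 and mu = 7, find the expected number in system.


rho = 4/7 = 0.5714
L = rho/(1-rho)
= 0.5714/0.4286
= 1.3333

1.3333


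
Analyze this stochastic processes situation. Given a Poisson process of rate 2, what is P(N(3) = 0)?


P(N(t)=k) = (lambda*t)^k * exp(-lambda*t) / k!
lambda*t = 6
= 6^0 * exp(-6) / 0!
= 1 * 0.0025 / 1
= 0.0025

0.0025


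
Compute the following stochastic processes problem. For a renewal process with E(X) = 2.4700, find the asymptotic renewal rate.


Long-run renewal rate = 1/E(X)
= 1/2.4700
= 0.4049

0.4049


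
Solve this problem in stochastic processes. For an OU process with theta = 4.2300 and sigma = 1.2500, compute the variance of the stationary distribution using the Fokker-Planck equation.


Stationary variance = sigma^2 / (2*theta)
= 1.2500^2 / (2*4.2300)
= 1.5625 / 8.4600
= 0.1847

0.1847


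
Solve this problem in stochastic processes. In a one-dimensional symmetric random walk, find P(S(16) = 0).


P(S(16) = 0) = C(16,8) / 4^8
= 12870 / 65536
= 0.1964

0.1964


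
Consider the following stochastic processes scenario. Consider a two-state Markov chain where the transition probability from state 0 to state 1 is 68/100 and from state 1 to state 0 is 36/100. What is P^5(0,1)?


Computing P^5 by matrix multiplication.
P = [[0.3200, 0.6800], [0.3600, 0.6400]]
After raising P to the power 5:
P^5(0,1) = 0.6538

0.6538


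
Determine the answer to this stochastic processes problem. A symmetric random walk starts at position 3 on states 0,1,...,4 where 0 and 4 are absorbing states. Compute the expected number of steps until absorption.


For symmetric RW on 0,...,N with absorbing barriers, E(i) = i*(N-i)
E(3) = 3 * 1 = 3

3


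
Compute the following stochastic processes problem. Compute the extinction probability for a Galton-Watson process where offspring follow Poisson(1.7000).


Since mu = 1.7000 > 1, extinction prob q < 1.
Solve s = exp(mu*(s-1)) iteratively.
q = 0.3088

0.3088


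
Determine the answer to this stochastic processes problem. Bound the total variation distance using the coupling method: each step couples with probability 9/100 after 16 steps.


TV distance bound <= (1-delta)^n
= (1 - 0.0900)^16
= 0.9100^16
= 0.2211

0.2211


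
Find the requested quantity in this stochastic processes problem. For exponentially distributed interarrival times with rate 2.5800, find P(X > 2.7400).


P(X > t) = exp(-lambda * t)
= exp(-2.5800 * 2.7400)
= exp(-7.0692) = 8.5091e-04

8.5091e-04


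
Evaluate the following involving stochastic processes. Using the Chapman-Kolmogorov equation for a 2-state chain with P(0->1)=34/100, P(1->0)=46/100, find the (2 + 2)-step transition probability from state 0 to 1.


P^4 = P^2 * P^2
Computing via matrix multiplication of the transition matrix.
Entry (0,1) of P^4 = 0.4243

0.4243


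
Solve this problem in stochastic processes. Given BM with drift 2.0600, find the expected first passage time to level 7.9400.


Expected first passage time = a/mu
= 7.9400/2.0600
= 3.8544

3.8544


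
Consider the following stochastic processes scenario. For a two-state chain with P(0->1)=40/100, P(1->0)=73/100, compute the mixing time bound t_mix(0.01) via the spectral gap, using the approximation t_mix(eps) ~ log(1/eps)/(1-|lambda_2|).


lambda_2 = |1 - p01 - p10| = |1 - 0.4000 - 0.7300| = 0.1300
t_mix ~ log(1/eps)/(1 - |lambda_2|)
= log(100)/(1 - 0.1300) = 4.6052/0.8700
= 5.2933

5.2933


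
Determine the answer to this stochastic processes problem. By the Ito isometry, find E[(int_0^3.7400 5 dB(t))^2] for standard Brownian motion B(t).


By Ito isometry: E[(int f dB)^2] = int f^2 dt
= 5^2 * 3.7400
= 25 * 3.7400 = 93.5000

93.5000


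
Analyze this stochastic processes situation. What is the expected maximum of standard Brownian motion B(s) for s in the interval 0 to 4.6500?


E(max B(s)) = sqrt(2t/pi)
= sqrt(2*4.6500/pi)
= sqrt(2.9603)
= 1.7205

1.7205


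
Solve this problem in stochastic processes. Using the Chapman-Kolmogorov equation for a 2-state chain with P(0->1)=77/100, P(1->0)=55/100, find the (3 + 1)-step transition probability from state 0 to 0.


P^4 = P^3 * P^1
Computing via matrix multiplication of the transition matrix.
Entry (0,0) of P^4 = 0.4228

0.4228


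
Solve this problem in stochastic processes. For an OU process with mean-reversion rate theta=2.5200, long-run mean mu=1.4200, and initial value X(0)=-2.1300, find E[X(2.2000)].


E[X(t)] = mu + (X(0) - mu)*exp(-theta*t)
= 1.4200 + (-2.1300 - 1.4200)*exp(-2.5200*2.2000)
= 1.4200 + -3.5500 * 0.0039
= 1.4061

1.4061


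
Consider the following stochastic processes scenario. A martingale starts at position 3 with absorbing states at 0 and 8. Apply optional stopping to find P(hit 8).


By optional stopping theorem: E(M at tau) = M(0) = 3
P(hit 8)*8 + P(hit 0)*0 = 3
P(hit 8) = (3 - 0)/(8 - 0) = 3/8 = 0.3750

0.3750


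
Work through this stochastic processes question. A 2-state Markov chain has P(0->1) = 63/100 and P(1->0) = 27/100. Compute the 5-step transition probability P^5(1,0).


Computing P^5 by matrix multiplication.
P = [[0.3700, 0.6300], [0.2700, 0.7300]]
After raising P to the power 5:
P^5(1,0) = 0.3000

0.3000


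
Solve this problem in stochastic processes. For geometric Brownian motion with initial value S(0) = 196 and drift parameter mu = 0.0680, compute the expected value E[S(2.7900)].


E[S(t)] = S(0) * exp(mu * t)
= 196 * exp(0.0680 * 2.7900)
= 196 * 1.2089
= 236.9466

236.9466


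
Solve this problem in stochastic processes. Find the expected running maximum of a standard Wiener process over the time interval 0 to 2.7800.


E(max B(s)) = sqrt(2t/pi)
= sqrt(2*2.7800/pi)
= sqrt(1.7698)
= 1.3303

1.3303


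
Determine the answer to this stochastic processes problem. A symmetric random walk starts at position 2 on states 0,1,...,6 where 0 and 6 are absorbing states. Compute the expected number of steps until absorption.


For symmetric RW on 0,...,N with absorbing barriers, E(i) = i*(N-i)
E(2) = 2 * 4 = 8

8


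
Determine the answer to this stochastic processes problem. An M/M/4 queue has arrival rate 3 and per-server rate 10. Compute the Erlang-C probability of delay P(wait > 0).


a = lambda/mu = 0.3000
rho = a/c = 0.0750
Erlang-C formula applied:
C(c,a) = 2.7030e-04

2.7030e-04


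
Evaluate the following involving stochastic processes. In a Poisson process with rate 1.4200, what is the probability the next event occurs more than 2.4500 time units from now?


P(X > t) = exp(-lambda * t)
= exp(-1.4200 * 2.4500)
= exp(-3.4790) = 0.0308

0.0308


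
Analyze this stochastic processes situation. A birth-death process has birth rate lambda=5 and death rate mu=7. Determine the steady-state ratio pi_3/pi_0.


For birth-death process, pi_n/pi_0 = (lambda/mu)^n
= (5/7)^3
= 0.3644

0.3644


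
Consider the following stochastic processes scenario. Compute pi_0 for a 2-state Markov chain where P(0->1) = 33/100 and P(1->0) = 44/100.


Stationary distribution: pi_0 = p10/(p01+p10), pi_1 = p01/(p01+p10)
p01 = 0.3300, p10 = 0.4400
pi_0 = 0.5714

0.5714


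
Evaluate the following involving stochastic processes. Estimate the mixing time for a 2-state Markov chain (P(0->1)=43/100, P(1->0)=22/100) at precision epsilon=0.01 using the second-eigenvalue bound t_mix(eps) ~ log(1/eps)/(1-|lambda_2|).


lambda_2 = |1 - p01 - p10| = |1 - 0.4300 - 0.2200| = 0.3500
t_mix ~ log(1/eps)/(1 - |lambda_2|)
= log(100)/(1 - 0.3500) = 4.6052/0.6500
= 7.0849

7.0849


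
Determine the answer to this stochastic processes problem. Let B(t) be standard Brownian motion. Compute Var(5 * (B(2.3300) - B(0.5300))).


Var(alpha*(B(t)-B(s))) = alpha^2 * (t-s)
= 5^2 * (2.3300 - 0.5300)
= 25 * 1.8000
= 45.0000

45.0000


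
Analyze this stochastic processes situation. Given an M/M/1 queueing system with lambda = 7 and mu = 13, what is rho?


rho = lambda/mu
= 7/13
= 0.5385

0.5385


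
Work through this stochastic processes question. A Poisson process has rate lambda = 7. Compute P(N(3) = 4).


P(N(t)=k) = (lambda*t)^k * exp(-lambda*t) / k!
lambda*t = 21
= 21^4 * exp(-21) / 4!
= 194481 * 7.5826e-10 / 24
= 6.1444e-06

6.1444e-06


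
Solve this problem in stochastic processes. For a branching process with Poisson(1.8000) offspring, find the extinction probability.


Since mu = 1.8000 > 1, extinction prob q < 1.
Solve s = exp(mu*(s-1)) iteratively.
q = 0.2676

0.2676


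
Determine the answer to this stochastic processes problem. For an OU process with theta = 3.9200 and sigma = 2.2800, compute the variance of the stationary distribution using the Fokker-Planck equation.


Stationary variance = sigma^2 / (2*theta)
= 2.2800^2 / (2*3.9200)
= 5.1984 / 7.8400
= 0.6631

0.6631


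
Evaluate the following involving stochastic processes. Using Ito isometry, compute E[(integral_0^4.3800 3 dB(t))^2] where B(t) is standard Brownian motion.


By Ito isometry: E[(int f dB)^2] = int f^2 dt
= 3^2 * 4.3800
= 9 * 4.3800 = 39.4200

39.4200


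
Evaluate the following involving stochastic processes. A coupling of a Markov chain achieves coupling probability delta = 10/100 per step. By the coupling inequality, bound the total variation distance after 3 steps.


TV distance bound <= (1-delta)^n
= (1 - 0.1000)^3
= 0.9000^3
= 0.7290

0.7290


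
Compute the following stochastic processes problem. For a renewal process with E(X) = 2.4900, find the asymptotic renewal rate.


Long-run renewal rate = 1/E(X)
= 1/2.4900
= 0.4016

0.4016


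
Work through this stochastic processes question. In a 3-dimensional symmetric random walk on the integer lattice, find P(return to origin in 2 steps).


P(return in 2 steps) = P(reverse first step) = 1/(2d)
= 1/6
= 0.1667

0.1667


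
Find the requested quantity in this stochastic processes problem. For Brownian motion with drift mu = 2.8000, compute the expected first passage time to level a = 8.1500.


Expected first passage time = a/mu
= 8.1500/2.8000
= 2.9107

2.9107


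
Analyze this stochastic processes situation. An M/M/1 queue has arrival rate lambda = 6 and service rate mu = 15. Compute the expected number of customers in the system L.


rho = 6/15 = 0.4000
L = rho/(1-rho)
= 0.4000/0.6000
= 0.6667

0.6667


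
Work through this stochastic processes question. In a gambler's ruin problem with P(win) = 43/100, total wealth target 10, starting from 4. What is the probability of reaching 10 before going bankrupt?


Gambler's ruin formula:
r = q/p = 0.5700/0.4300 = 1.3256
P(win) = (1 - r^i)/(1 - r^N)
= (1 - 1.3256^4)/(1 - 1.3256^10)
= 0.1325

0.1325


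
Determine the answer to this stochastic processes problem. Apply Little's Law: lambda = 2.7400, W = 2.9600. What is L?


Little's Law: L = lambda * W
= 2.7400 * 2.9600
= 8.1104

8.1104


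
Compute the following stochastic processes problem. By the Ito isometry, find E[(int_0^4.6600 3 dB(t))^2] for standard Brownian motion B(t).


By Ito isometry: E[(int f dB)^2] = int f^2 dt
= 3^2 * 4.6600
= 9 * 4.6600 = 41.9400

41.9400


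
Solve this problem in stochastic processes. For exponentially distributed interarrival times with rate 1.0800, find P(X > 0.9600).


P(X > t) = exp(-lambda * t)
= exp(-1.0800 * 0.9600)
= exp(-1.0368) = 0.3546

0.3546


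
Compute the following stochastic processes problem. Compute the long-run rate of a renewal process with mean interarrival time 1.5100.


Long-run renewal rate = 1/E(X)
= 1/1.5100
= 0.6623

0.6623


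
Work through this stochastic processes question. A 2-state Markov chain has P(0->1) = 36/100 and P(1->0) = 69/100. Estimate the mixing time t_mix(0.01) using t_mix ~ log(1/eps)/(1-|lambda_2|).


lambda_2 = |1 - p01 - p10| = |1 - 0.3600 - 0.6900| = 0.0500
t_mix ~ log(1/eps)/(1 - |lambda_2|)
= log(100)/(1 - 0.0500) = 4.6052/0.9500
= 4.8475

4.8475


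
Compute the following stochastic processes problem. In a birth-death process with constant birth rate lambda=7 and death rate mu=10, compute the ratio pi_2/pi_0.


For birth-death process, pi_n/pi_0 = (lambda/mu)^n
= (7/10)^2
= 0.4900

0.4900


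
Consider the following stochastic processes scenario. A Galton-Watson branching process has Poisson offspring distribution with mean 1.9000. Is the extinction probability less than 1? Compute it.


Since mu = 1.9000 > 1, extinction prob q < 1.
Solve s = exp(mu*(s-1)) iteratively.
q = 0.2328

0.2328


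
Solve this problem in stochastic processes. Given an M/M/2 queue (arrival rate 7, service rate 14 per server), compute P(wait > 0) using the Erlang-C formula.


a = lambda/mu = 0.5000
rho = a/c = 0.2500
Erlang-C formula applied:
C(c,a) = 0.1000

0.1000


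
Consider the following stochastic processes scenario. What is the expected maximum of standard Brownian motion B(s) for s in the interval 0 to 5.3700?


E(max B(s)) = sqrt(2t/pi)
= sqrt(2*5.3700/pi)
= sqrt(3.4186)
= 1.8490

1.8490


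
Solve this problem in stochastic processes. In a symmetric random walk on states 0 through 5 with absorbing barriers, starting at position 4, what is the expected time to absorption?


For symmetric RW on 0,...,N with absorbing barriers, E(i) = i*(N-i)
E(4) = 4 * 1 = 4

4


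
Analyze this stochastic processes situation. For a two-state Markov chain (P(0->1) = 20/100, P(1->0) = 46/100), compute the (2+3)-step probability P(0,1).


P^5 = P^2 * P^3
Computing via matrix multiplication of the transition matrix.
Entry (0,1) of P^5 = 0.3017

0.3017


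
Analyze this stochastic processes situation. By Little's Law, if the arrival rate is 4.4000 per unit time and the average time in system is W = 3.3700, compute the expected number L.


Little's Law: L = lambda * W
= 4.4000 * 3.3700
= 14.8280

14.8280


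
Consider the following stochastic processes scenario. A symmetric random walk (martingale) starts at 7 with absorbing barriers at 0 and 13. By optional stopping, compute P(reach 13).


By optional stopping theorem: E(M at tau) = M(0) = 7
P(hit 13)*13 + P(hit 0)*0 = 7
P(hit 13) = (7 - 0)/(13 - 0) = 7/13 = 0.5385

0.5385


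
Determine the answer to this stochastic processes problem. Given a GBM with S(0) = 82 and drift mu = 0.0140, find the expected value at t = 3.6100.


E[S(t)] = S(0) * exp(mu * t)
= 82 * exp(0.0140 * 3.6100)
= 82 * 1.0518
= 86.2508

86.2508


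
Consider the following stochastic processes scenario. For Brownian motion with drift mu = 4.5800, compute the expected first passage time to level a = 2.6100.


Expected first passage time = a/mu
= 2.6100/4.5800
= 0.5699

0.5699


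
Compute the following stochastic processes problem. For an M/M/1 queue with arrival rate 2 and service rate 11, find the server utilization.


rho = lambda/mu
= 2/11
= 0.1818

0.1818


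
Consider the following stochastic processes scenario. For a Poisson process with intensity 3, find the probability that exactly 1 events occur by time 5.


P(N(t)=k) = (lambda*t)^k * exp(-lambda*t) / k!
lambda*t = 15
= 15^1 * exp(-15) / 1!
= 15 * 3.0590e-07 / 1
= 4.5885e-06

4.5885e-06


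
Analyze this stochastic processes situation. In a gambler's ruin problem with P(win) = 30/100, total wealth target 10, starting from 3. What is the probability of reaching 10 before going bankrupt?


Gambler's ruin formula:
r = q/p = 0.7000/0.3000 = 2.3333
P(win) = (1 - r^i)/(1 - r^N)
= (1 - 2.3333^3)/(1 - 2.3333^10)
= 0.0024

0.0024


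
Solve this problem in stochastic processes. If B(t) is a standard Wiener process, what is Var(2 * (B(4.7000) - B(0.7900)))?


Var(alpha*(B(t)-B(s))) = alpha^2 * (t-s)
= 2^2 * (4.7000 - 0.7900)
= 4 * 3.9100
= 15.6400

15.6400


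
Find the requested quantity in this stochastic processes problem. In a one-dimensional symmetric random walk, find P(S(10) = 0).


P(S(10) = 0) = C(10,5) / 4^5
= 252 / 1024
= 0.2461

0.2461


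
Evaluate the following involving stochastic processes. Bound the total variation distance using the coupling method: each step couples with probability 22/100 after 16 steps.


TV distance bound <= (1-delta)^n
= (1 - 0.2200)^16
= 0.7800^16
= 0.0188

0.0188


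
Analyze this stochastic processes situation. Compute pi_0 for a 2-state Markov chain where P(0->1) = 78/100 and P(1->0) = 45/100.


Stationary distribution: pi_0 = p10/(p01+p10), pi_1 = p01/(p01+p10)
p01 = 0.7800, p10 = 0.4500
pi_0 = 0.3659

0.3659


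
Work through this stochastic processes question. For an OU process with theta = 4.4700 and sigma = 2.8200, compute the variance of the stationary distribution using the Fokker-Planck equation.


Stationary variance = sigma^2 / (2*theta)
= 2.8200^2 / (2*4.4700)
= 7.9524 / 8.9400
= 0.8895

0.8895
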